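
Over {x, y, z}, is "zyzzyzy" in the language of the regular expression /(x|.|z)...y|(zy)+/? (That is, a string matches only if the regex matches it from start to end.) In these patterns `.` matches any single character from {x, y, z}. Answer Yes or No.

No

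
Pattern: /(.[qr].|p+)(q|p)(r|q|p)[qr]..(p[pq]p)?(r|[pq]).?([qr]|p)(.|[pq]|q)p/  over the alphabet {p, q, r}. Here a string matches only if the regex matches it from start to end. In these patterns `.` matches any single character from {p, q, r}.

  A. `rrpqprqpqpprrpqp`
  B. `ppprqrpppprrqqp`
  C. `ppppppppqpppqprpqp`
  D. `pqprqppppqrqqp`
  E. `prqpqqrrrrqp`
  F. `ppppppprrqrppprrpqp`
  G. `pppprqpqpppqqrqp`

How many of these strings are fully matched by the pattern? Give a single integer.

6

A → no match
B → match
C → match
D → match
E → match
F → match
G → match
Total matched: 6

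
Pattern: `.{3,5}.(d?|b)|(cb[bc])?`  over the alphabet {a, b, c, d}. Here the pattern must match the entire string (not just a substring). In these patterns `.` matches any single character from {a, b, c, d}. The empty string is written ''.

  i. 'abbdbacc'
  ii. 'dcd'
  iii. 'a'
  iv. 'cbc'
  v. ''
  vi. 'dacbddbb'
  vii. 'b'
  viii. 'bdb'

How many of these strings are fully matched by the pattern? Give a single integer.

2

i. 'abbdbacc' → no match
ii. 'dcd' → no match
iii. 'a' → no match
iv. 'cbc' → match
v. '' → match
vi. 'dacbddbb' → no match
vii. 'b' → no match
viii. 'bdb' → no match
Total matched: 2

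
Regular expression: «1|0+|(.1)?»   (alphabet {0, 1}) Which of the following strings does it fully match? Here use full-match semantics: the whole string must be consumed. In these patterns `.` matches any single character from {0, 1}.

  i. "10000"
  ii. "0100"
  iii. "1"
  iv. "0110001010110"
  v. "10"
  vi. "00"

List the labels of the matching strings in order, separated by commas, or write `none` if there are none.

i → no match
ii → no match
iii → match
iv → no match
v → no match
vi → match

iii, vi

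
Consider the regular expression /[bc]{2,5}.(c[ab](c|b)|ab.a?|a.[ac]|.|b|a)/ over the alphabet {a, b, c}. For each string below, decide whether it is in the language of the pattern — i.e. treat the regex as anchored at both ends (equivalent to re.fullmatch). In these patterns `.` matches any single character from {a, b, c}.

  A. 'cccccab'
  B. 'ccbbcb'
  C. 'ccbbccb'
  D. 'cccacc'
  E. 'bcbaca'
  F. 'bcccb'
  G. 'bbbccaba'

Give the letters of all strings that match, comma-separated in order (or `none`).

A, B, C, D, E, F, G

A. 'cccccab' → match
B. 'ccbbcb' → match
C. 'ccbbccb' → match
D. 'cccacc' → match
E. 'bcbaca' → match
F. 'bcccb' → match
G. 'bbbccaba' → match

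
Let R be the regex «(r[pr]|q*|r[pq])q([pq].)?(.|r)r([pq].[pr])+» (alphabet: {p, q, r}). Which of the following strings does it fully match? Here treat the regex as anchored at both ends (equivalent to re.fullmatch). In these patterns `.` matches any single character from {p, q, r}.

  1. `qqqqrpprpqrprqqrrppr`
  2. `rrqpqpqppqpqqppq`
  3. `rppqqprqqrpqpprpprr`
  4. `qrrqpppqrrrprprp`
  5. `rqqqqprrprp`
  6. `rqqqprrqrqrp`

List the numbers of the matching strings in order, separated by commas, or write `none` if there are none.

none

1 → no match
2 → no match
3 → no match
4 → no match
5 → no match
6 → no match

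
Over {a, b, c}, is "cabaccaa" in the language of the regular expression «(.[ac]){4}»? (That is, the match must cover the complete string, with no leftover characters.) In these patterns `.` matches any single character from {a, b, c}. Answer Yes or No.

Yes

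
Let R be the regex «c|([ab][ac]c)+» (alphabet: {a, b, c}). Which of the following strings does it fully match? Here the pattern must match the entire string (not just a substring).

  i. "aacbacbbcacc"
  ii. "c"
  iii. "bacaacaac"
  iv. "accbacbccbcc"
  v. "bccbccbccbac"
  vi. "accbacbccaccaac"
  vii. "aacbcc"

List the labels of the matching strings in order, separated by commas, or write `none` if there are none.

i → no match
ii → match
iii → match
iv → match
v → match
vi → match
vii → match

ii, iii, iv, v, vi, vii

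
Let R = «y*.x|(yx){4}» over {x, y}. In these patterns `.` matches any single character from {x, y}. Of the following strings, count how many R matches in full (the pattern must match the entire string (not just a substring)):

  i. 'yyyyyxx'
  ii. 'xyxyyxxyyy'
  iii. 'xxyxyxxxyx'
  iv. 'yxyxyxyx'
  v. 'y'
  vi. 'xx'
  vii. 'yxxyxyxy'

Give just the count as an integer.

i. 'yyyyyxx' → match
ii. 'xyxyyxxyyy' → no match
iii. 'xxyxyxxxyx' → no match
iv. 'yxyxyxyx' → match
v. 'y' → no match
vi. 'xx' → match
vii. 'yxxyxyxy' → no match
Total matched: 3

3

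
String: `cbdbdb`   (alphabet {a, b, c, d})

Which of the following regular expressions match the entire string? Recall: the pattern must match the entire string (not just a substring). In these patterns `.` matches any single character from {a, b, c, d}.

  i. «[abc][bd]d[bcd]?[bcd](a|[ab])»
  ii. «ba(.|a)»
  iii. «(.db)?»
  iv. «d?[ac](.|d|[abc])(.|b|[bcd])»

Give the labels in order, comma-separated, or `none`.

i

i → match
ii → no match — must start with `ba`
iii → no match
iv → no match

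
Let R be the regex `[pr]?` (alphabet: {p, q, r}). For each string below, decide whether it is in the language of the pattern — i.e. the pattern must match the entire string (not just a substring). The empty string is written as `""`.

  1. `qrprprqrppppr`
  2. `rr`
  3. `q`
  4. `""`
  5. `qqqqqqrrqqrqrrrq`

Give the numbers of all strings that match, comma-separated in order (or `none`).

1 → no match
2 → no match
3 → no match
4 → match
5 → no match

4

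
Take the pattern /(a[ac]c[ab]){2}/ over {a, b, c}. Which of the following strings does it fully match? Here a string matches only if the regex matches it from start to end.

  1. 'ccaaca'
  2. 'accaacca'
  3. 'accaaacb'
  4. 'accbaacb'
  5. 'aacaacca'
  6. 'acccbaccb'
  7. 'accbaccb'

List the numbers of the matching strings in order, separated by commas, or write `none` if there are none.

1. 'ccaaca' → no match — must start with 'a'
2. 'accaacca' → match
3. 'accaaacb' → match
4. 'accbaacb' → match
5. 'aacaacca' → match
6. 'acccbaccb' → no match
7. 'accbaccb' → match

2, 3, 4, 5, 7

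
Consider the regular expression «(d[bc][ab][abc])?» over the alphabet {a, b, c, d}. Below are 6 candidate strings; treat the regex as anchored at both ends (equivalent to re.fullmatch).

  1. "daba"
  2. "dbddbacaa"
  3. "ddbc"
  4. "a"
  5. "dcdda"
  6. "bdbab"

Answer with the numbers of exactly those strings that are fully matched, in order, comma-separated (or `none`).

none

1 → no match
2 → no match
3 → no match
4 → no match
5 → no match
6 → no match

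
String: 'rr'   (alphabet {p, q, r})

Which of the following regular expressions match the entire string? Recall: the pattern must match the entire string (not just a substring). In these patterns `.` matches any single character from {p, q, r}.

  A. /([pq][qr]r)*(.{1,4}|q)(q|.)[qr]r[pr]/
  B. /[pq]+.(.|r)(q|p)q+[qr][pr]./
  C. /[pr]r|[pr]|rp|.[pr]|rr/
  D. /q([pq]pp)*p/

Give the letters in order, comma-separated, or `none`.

C

A → no match
B → no match
C → match
D → no match — must start with 'q'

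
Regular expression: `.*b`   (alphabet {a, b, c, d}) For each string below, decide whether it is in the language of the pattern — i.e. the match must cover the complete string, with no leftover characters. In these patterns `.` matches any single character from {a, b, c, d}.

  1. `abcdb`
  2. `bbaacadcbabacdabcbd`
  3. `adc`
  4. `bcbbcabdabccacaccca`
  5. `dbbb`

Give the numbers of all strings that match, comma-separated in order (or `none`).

1, 5

1 → match
2 → no match — must end with `b`
3 → no match — must end with `b`
4 → no match — must end with `b`
5 → match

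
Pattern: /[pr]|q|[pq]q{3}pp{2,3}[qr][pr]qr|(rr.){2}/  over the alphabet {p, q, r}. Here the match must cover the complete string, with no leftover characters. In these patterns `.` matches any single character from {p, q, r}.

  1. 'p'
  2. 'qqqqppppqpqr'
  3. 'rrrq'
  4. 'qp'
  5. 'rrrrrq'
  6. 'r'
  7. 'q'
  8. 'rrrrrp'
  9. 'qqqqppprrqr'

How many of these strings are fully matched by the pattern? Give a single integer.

7

1 → match
2 → match
3 → no match
4 → no match
5 → match
6 → match
7 → match
8 → match
9 → match
Total matched: 7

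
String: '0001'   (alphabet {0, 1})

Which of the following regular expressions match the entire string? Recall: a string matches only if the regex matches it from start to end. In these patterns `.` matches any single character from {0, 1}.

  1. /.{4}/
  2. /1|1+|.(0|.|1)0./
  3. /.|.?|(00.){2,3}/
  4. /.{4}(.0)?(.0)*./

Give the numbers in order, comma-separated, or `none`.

1, 2

1 → match
2 → match
3 → no match
4 → no match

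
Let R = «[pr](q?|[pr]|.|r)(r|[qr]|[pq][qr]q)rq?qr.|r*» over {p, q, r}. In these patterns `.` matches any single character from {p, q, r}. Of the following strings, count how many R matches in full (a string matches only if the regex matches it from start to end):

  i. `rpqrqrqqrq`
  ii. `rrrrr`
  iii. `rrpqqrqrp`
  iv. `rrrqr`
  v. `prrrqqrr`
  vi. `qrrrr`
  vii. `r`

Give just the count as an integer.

5

i. `rpqrqrqqrq` → match
ii. `rrrrr` → match
iii. `rrpqqrqrp` → match
iv. `rrrqr` → no match
v. `prrrqqrr` → match
vi. `qrrrr` → no match
vii. `r` → match
Total matched: 5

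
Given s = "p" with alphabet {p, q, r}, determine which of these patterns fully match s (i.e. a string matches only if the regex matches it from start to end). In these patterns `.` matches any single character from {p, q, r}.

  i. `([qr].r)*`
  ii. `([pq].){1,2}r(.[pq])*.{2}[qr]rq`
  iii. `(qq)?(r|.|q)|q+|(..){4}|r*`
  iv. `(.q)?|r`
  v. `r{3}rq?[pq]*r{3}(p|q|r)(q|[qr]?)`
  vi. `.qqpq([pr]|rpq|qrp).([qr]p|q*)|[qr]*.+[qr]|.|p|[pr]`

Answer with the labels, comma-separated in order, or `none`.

iii, vi

i → no match
ii → no match — must end with "rq"
iii → match
iv → no match
v → no match — must start with "r"
vi → match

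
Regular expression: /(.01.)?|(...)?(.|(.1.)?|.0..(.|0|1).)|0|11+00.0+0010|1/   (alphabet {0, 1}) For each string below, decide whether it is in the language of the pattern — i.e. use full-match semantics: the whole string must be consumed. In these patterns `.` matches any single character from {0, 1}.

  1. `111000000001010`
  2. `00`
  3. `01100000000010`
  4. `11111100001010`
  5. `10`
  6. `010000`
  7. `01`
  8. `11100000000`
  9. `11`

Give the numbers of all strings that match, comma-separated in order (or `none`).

none

1 → no match
2. `00` → no match
3 → no match
4 → no match
5. `10` → no match
6. `010000` → no match
7. `01` → no match
8. `11100000000` → no match
9. `11` → no match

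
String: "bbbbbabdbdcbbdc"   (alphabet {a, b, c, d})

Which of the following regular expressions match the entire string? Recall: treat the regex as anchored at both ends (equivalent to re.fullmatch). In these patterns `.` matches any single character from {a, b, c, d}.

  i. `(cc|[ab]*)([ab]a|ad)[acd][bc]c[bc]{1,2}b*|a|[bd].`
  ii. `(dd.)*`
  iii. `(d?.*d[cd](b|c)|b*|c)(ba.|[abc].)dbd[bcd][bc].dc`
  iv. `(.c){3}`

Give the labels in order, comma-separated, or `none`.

i → no match
ii → no match
iii → match
iv → no match

iii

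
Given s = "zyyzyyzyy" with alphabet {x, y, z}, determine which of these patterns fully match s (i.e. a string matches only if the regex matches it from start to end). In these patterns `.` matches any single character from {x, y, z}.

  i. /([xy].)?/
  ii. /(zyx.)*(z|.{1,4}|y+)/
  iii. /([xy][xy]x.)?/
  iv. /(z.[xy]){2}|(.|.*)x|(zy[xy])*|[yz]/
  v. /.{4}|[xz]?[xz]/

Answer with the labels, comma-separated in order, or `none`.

i → no match
ii → no match
iii → no match
iv → match
v → no match

iv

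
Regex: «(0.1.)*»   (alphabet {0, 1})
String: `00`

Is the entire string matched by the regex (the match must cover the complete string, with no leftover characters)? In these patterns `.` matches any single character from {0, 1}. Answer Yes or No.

No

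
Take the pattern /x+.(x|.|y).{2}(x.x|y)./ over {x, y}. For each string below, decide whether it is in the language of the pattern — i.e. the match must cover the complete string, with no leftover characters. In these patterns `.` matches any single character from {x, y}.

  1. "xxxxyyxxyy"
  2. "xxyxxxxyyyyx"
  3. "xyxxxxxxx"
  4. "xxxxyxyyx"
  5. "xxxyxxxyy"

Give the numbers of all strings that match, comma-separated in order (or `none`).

1, 3, 4, 5

1 → match
2 → no match
3 → match
4 → match
5 → match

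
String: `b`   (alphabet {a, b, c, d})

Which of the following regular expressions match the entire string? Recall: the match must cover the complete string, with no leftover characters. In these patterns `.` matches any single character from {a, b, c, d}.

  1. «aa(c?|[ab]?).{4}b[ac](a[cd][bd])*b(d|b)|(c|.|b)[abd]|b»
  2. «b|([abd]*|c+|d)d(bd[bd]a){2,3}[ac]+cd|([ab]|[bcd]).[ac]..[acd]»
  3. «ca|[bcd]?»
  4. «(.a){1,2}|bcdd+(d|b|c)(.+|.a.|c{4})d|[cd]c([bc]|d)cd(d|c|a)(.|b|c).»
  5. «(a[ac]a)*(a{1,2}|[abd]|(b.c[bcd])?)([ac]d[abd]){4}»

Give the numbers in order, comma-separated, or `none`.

1 → match
2 → match
3 → match
4 → no match
5 → no match

1, 2, 3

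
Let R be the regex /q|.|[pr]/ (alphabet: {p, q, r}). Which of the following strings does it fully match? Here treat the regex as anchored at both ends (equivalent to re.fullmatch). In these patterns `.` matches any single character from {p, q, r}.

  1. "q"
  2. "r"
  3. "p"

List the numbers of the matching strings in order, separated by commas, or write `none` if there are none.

1 → match
2 → match
3 → match

1, 2, 3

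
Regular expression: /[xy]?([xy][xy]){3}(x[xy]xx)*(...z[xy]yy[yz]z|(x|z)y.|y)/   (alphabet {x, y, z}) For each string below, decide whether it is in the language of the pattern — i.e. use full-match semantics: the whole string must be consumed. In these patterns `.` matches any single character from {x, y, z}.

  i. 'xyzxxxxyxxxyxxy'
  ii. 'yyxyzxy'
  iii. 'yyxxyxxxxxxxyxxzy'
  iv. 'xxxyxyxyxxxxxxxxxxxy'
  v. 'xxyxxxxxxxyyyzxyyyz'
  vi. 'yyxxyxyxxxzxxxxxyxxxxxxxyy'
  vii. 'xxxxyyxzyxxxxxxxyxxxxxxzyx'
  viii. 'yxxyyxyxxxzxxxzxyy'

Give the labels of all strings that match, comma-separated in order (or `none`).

i → no match
ii. 'yyxyzxy' → no match
iii → no match
iv → no match
v → match
vi → no match
vii → no match
viii → no match

v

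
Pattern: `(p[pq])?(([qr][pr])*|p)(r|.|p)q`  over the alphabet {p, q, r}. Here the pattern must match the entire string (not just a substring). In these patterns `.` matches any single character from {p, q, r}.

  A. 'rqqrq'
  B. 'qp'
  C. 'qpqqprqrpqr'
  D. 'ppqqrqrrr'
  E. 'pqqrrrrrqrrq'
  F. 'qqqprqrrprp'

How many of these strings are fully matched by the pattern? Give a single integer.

1

A. 'rqqrq' → no match
B. 'qp' → no match — must end with 'q'
C. 'qpqqprqrpqr' → no match — must end with 'q'
D. 'ppqqrqrrr' → no match — must end with 'q'
E. 'pqqrrrrrqrrq' → match
F. 'qqqprqrrprp' → no match — must end with 'q'
Total matched: 1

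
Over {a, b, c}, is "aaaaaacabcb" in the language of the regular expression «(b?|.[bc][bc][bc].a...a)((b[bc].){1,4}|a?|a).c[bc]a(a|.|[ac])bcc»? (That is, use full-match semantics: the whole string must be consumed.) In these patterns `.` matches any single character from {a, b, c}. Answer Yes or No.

Every match must end with "bcc", but "aaaaaacabcb" does not.

No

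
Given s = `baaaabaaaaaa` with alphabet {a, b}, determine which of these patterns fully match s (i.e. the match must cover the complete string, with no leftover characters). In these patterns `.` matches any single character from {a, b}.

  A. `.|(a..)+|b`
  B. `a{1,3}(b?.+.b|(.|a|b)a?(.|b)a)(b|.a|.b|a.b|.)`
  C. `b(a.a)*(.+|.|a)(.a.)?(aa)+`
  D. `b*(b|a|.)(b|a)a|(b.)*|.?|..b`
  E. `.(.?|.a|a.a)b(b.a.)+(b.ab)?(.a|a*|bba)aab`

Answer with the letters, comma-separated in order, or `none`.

C

A → no match
B → no match — must start with `a`
C → match
D → no match
E → no match — must end with `aab`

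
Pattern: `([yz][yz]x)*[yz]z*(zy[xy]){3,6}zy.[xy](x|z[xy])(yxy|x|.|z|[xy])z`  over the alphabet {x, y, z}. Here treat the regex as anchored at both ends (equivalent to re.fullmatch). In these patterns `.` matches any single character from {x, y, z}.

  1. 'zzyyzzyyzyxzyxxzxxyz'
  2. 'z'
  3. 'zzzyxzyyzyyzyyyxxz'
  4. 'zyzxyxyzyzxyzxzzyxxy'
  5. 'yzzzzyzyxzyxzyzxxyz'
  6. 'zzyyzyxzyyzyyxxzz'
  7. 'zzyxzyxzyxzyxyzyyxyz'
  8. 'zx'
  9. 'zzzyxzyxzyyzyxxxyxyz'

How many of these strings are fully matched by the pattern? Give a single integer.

1 → no match
2 → no match
3 → match
4 → no match — must end with 'z'
5 → no match
6 → match
7 → match
8 → no match — must end with 'z'
9 → match
Total matched: 4

4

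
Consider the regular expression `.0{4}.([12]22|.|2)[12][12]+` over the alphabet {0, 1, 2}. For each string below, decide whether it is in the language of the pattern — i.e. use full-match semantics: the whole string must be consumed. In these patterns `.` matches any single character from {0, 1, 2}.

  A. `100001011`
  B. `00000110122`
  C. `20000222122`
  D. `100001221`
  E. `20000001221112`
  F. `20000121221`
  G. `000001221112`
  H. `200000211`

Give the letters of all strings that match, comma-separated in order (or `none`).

A. `100001011` → match
B. `00000110122` → no match
C. `20000222122` → match
D. `100001221` → match
E → match
F. `20000121221` → match
G. `000001221112` → match
H. `200000211` → match

A, C, D, E, F, G, H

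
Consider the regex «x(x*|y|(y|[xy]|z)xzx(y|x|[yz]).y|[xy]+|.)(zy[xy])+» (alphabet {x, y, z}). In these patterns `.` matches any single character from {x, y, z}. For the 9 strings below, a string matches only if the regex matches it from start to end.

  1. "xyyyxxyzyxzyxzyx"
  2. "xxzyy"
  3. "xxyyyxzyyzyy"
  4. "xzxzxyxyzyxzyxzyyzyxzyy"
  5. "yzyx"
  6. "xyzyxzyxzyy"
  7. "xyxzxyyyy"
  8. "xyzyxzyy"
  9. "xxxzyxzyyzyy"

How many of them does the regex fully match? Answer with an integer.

1 → match
2. "xxzyy" → match
3. "xxyyyxzyyzyy" → match
4 → match
5. "yzyx" → no match — must start with "x"
6. "xyzyxzyxzyy" → match
7. "xyxzxyyyy" → no match
8. "xyzyxzyy" → match
9. "xxxzyxzyyzyy" → match
Total matched: 7

7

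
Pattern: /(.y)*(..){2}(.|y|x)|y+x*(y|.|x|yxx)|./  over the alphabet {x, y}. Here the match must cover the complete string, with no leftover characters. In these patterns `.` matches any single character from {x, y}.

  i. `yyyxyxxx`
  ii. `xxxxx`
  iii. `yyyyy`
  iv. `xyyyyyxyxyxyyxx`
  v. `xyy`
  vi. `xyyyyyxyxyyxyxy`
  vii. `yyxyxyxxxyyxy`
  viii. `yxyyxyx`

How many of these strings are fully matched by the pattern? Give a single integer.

4

i → no match
ii → match
iii → match
iv → match
v → no match
vi → match
vii → no match
viii → no match
Total matched: 4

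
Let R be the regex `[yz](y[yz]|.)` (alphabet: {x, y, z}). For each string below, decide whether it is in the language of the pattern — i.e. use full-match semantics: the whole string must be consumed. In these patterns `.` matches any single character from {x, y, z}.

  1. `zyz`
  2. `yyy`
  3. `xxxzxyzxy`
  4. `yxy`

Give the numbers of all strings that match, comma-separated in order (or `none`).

1. `zyz` → match
2. `yyy` → match
3. `xxxzxyzxy` → no match
4. `yxy` → no match

1, 2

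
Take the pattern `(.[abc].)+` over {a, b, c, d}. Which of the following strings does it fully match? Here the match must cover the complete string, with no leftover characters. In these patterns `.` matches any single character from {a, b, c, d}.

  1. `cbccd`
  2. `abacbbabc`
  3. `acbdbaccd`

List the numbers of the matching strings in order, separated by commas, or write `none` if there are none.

1 → no match
2 → match
3 → match

2, 3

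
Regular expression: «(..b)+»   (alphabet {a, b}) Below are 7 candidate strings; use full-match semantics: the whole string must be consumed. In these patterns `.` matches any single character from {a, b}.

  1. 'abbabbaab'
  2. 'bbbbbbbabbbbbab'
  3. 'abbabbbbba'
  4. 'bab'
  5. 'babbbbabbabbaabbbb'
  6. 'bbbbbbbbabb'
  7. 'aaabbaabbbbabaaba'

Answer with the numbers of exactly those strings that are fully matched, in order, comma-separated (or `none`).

1 → match
2 → match
3 → no match — must end with 'b'
4 → match
5 → match
6 → no match
7 → no match — must end with 'b'

1, 2, 4, 5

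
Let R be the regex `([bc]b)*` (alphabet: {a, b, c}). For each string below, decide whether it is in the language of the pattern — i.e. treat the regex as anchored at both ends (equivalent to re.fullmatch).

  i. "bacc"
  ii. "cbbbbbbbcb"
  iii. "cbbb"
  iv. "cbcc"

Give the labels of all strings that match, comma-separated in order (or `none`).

ii, iii

i. "bacc" → no match
ii. "cbbbbbbbcb" → match
iii. "cbbb" → match
iv. "cbcc" → no match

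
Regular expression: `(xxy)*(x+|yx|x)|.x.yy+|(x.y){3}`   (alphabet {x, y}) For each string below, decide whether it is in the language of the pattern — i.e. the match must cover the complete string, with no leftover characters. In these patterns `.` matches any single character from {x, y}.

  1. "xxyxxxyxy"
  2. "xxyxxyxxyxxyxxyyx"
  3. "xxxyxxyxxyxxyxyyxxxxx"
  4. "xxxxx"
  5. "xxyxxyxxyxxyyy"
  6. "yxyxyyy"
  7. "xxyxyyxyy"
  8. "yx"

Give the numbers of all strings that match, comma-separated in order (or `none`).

2, 4, 7, 8

1 → no match
2 → match
3 → no match
4 → match
5 → no match
6 → no match
7 → match
8 → match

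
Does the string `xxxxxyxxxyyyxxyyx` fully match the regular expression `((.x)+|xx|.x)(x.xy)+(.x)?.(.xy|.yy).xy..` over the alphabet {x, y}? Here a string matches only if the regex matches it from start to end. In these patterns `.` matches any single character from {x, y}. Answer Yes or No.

Yes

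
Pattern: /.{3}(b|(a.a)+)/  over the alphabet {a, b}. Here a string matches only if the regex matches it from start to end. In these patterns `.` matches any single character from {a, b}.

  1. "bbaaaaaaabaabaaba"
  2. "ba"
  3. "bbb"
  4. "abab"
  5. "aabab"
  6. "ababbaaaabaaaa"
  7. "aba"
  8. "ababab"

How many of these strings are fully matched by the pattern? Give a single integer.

1

1 → no match
2 → no match
3 → no match
4 → match
5 → no match
6 → no match
7 → no match
8 → no match
Total matched: 1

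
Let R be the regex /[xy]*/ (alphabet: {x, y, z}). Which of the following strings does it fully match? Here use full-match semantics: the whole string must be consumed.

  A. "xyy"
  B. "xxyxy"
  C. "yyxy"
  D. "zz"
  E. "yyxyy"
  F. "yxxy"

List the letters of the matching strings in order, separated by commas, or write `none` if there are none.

A → match
B → match
C → match
D → no match
E → match
F → match

A, B, C, E, F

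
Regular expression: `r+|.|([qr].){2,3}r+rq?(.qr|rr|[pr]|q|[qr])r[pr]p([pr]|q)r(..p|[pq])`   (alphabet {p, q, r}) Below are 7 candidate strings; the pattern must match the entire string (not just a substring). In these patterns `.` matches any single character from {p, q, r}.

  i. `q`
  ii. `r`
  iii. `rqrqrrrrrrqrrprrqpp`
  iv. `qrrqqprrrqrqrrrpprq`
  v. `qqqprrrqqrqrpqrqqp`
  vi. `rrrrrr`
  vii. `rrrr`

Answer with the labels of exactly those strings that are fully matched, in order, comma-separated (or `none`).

i → match
ii → match
iii → match
iv → match
v → no match
vi → match
vii → match

i, ii, iii, iv, vi, vii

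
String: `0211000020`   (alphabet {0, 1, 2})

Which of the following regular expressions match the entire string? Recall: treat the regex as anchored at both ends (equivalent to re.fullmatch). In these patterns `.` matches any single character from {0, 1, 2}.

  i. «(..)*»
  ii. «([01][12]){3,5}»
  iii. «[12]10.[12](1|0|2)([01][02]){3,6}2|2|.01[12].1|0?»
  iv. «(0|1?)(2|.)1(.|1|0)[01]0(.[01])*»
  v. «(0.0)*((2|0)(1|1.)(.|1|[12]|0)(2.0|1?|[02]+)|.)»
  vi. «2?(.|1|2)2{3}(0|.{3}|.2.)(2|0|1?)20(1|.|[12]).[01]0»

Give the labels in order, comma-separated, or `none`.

i, iv

i → match
ii → no match
iii → no match
iv → match
v → no match
vi → no match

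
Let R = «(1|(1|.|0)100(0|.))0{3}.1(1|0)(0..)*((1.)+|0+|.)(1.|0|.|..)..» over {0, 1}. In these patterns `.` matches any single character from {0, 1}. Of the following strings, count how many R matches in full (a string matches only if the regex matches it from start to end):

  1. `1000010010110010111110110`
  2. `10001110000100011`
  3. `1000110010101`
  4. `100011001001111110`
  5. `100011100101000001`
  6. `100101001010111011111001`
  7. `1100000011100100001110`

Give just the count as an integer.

4

1 → no match
2 → match
3 → no match
4 → match
5 → match
6 → no match
7 → match
Total matched: 4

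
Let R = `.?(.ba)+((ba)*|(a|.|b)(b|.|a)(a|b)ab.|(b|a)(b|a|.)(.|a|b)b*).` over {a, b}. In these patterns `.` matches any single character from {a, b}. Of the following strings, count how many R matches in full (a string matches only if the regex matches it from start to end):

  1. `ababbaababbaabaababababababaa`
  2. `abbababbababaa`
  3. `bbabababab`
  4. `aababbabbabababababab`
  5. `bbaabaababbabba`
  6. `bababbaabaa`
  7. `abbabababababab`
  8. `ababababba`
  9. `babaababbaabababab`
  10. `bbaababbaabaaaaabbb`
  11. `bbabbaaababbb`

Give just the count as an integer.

10

1 → match
2 → no match
3. `bbabababab` → match
4 → match
5 → match
6. `bababbaabaa` → match
7 → match
8. `ababababba` → match
9 → match
10 → match
11 → match
Total matched: 10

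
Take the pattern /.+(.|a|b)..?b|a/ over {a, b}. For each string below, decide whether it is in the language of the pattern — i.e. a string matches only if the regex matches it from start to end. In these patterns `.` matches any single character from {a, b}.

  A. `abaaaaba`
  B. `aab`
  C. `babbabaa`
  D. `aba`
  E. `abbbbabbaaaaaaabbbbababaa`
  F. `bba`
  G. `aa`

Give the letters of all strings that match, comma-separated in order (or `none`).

A → no match
B → no match
C → no match
D → no match
E → no match
F → no match
G → no match

none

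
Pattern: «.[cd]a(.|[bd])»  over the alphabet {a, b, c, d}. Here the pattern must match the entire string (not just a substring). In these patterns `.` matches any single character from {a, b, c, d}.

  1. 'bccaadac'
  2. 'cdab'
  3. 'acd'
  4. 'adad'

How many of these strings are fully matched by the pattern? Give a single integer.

2

1 → no match
2 → match
3 → no match
4 → match
Total matched: 2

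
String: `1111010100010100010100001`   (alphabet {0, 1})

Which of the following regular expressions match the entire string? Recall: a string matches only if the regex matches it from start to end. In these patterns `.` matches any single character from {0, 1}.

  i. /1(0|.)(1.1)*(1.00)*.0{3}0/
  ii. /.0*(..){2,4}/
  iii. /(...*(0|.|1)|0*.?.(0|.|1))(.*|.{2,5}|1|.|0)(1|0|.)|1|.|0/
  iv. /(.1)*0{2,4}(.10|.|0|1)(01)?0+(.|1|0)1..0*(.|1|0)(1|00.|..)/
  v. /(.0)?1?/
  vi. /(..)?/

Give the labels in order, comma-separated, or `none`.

iii, iv

i → no match — must end with `00`
ii → no match
iii → match
iv → match
v → no match
vi → no match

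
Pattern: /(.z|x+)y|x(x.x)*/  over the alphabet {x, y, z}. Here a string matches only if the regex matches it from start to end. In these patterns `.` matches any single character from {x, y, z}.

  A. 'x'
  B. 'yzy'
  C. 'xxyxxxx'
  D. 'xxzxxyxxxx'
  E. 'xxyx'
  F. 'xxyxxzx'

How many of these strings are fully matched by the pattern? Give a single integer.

A → match
B → match
C → match
D → match
E → match
F → match
Total matched: 6

6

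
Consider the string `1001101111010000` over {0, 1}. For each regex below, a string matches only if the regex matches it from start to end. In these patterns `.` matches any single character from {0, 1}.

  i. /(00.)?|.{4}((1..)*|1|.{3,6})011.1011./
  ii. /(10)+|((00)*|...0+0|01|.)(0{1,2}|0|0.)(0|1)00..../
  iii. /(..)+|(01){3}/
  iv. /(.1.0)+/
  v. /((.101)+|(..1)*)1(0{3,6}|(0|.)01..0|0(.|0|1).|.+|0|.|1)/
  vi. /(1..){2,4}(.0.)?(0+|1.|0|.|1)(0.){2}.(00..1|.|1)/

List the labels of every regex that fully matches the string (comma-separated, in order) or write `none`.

iii, v, vi

i → no match
ii → no match
iii → match
iv → no match
v → match
vi → match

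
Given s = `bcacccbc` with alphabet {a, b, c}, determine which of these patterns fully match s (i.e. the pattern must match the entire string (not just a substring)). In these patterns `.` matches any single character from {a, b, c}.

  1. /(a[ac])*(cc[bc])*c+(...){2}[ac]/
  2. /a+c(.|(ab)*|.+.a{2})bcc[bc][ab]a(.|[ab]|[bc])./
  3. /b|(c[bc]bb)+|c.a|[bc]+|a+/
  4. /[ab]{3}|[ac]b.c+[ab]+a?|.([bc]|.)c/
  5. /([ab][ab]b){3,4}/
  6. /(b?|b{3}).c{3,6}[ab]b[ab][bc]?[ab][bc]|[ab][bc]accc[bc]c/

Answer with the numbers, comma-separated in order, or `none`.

1 → no match
2 → no match — must start with `a`
3 → no match
4 → no match
5 → no match — must end with `b`
6 → match

6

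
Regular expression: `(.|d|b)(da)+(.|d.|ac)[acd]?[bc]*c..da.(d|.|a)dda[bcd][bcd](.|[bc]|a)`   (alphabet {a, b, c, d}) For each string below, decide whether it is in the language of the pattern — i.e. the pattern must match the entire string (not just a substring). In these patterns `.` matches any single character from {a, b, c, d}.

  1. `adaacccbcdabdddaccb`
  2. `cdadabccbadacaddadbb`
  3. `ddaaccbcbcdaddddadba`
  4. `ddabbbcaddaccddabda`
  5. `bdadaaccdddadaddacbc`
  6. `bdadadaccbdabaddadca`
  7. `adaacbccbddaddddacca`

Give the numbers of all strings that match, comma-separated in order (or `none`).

1 → match
2 → match
3 → match
4 → match
5 → match
6 → match
7 → match

1, 2, 3, 4, 5, 6, 7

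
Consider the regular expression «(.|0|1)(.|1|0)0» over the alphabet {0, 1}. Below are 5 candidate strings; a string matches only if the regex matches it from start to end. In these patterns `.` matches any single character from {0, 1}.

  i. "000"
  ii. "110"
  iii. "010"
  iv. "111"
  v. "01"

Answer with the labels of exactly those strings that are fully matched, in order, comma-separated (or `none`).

i → match
ii → match
iii → match
iv → no match — must end with "0"
v → no match — must end with "0"

i, ii, iii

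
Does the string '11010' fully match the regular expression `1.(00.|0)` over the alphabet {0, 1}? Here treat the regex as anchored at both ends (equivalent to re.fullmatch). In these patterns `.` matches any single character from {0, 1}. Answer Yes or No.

No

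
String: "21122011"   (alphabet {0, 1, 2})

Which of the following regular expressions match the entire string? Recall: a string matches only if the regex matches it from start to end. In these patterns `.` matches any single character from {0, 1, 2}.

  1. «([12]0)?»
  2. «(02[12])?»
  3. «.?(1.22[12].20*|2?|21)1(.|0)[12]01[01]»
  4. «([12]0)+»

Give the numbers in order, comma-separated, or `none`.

1 → no match
2 → no match
3 → match
4 → no match — must end with "0"

3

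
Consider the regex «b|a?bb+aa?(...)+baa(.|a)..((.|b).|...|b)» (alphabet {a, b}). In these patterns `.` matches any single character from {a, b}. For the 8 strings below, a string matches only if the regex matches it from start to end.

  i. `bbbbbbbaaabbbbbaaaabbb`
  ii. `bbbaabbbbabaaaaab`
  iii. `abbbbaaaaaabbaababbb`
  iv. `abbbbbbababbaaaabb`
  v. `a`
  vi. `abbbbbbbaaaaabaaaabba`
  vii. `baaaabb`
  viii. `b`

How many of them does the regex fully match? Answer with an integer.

6

i → match
ii → match
iii → match
iv → match
v. `a` → no match
vi → match
vii. `baaaabb` → no match
viii. `b` → match
Total matched: 6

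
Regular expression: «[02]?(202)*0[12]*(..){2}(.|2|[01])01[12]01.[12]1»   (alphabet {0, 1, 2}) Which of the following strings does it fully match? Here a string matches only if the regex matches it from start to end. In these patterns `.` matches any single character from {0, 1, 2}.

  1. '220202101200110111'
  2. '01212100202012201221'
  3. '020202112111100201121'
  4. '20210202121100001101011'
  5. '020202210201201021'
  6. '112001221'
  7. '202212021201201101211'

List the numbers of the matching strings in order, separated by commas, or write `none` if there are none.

5

1 → no match
2 → no match
3 → no match
4 → no match
5 → match
6. '112001221' → no match
7 → no match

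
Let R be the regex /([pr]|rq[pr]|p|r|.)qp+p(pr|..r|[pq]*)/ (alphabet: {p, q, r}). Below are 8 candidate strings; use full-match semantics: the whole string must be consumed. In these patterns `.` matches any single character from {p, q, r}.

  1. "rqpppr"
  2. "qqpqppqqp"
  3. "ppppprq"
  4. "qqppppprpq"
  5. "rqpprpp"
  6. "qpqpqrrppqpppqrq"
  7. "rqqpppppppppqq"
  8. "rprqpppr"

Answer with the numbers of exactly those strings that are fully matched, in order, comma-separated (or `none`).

1. "rqpppr" → match
2. "qqpqppqqp" → no match
3. "ppppprq" → no match
4. "qqppppprpq" → no match
5. "rqpprpp" → no match
6 → no match
7 → no match
8. "rprqpppr" → no match

1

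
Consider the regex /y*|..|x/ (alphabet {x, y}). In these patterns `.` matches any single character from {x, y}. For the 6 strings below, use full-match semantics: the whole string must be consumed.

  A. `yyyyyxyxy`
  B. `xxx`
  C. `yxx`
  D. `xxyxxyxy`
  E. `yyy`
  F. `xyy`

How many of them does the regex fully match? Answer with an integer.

1

A → no match
B → no match
C → no match
D → no match
E → match
F → no match
Total matched: 1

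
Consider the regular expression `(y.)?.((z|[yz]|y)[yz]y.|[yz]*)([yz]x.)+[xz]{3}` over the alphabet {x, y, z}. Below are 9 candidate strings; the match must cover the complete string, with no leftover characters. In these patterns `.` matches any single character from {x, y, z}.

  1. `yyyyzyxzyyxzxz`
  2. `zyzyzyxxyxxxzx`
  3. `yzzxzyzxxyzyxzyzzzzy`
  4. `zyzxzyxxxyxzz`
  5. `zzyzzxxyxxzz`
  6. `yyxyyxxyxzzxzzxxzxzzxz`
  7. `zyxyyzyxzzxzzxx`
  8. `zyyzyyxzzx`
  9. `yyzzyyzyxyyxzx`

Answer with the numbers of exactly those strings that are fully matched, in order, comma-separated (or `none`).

2, 6

1 → no match
2 → match
3 → no match
4 → no match
5. `zzyzzxxyxxzz` → no match
6 → match
7 → no match
8. `zyyzyyxzzx` → no match
9 → no match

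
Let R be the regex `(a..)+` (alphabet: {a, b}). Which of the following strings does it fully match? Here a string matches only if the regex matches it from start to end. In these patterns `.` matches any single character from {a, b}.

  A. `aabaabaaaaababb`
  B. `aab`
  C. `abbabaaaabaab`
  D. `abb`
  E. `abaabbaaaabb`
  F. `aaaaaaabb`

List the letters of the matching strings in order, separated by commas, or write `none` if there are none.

A, B, D, E, F

A → match
B → match
C → no match
D → match
E → match
F → match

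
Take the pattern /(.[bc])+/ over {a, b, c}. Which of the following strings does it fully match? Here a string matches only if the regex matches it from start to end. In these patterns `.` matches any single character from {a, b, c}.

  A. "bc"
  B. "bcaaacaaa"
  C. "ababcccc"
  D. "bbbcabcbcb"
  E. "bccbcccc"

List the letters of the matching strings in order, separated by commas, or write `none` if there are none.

A, C, D, E

A → match
B → no match
C → match
D → match
E → match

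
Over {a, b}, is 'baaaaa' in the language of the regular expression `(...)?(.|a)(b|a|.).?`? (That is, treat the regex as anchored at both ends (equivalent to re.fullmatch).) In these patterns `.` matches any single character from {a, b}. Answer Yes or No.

Yes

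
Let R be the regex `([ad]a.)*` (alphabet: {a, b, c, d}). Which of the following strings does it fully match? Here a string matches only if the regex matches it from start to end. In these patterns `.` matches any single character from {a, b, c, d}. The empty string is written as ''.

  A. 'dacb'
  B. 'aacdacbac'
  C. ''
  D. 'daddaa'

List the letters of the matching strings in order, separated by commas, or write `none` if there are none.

A → no match
B → no match
C → match
D → match

C, D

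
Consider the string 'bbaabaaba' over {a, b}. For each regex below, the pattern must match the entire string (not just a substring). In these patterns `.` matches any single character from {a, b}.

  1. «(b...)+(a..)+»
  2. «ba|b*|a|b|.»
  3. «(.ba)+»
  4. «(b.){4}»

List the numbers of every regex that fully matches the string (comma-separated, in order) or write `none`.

1 → no match
2 → no match
3 → match
4 → no match

3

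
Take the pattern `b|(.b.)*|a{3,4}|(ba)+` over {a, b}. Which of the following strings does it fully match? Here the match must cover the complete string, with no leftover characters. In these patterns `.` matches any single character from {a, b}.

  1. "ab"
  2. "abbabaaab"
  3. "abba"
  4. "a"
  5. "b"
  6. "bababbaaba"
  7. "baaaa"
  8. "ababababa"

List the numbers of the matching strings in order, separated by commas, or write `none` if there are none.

5

1 → no match
2 → no match
3 → no match
4 → no match
5 → match
6 → no match
7 → no match
8 → no match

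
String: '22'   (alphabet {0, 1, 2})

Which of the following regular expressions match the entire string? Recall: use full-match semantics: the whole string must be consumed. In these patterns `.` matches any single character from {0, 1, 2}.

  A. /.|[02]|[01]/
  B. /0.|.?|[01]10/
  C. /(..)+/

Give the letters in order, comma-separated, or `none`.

C

A → no match
B → no match
C → match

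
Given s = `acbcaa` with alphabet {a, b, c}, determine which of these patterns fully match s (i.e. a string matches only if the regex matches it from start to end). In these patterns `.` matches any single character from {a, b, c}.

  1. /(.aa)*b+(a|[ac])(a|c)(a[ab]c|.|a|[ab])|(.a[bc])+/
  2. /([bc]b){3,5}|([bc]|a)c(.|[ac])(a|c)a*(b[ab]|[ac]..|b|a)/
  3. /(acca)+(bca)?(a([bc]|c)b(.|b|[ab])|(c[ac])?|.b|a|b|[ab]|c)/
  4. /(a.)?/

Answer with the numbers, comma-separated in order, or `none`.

2

1 → no match
2 → match
3 → no match — must start with `acca`
4 → no match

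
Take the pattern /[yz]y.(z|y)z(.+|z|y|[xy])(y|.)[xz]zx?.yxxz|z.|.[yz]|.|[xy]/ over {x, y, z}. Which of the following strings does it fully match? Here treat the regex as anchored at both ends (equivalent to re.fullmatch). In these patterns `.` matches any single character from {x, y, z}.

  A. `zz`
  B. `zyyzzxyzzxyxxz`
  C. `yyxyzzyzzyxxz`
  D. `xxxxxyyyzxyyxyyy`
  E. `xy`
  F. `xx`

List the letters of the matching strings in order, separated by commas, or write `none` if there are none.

A → match
B → match
C → no match
D → no match
E → match
F → no match

A, B, E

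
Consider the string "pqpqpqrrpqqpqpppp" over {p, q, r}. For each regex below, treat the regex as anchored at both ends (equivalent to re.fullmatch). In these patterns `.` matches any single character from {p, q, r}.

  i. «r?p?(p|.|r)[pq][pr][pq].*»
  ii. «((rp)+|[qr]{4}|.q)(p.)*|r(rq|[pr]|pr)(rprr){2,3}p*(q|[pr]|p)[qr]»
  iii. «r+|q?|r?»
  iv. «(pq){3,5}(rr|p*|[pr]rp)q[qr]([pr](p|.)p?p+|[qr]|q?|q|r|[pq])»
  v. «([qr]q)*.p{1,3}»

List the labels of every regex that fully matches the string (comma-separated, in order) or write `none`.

i, iv

i → match
ii → no match
iii → no match
iv → match
v → no match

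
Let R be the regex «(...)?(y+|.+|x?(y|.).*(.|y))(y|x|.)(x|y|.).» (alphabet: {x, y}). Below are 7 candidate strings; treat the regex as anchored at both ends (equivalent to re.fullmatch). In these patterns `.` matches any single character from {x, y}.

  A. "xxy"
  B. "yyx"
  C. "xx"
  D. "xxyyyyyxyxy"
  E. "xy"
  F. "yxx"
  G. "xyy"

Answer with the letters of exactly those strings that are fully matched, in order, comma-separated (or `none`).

D

A → no match
B → no match
C → no match
D → match
E → no match
F → no match
G → no match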